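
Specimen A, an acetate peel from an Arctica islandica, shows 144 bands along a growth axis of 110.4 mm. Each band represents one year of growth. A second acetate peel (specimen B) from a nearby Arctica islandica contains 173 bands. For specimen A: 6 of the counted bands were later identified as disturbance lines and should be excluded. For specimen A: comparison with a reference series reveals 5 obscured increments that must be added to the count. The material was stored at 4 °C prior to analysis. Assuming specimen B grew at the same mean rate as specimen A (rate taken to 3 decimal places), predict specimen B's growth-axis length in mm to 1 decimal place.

133.6 mm

Specimen A: adjusted count: 144 − 6 + 5 = 143 bands.
A: 110.4 mm over 143 years gives 110.4 / 143 ≈ 0.772 mm per year.
For B, 0.772 mm/year × 173 years = 133.6 mm.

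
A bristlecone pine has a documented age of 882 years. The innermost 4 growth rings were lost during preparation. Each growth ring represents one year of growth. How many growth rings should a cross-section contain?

At one growth ring per year, 882 years correspond to 882 growth rings.
882 − 4 missed = 878 growth rings expected in the prepared section.

878 growth rings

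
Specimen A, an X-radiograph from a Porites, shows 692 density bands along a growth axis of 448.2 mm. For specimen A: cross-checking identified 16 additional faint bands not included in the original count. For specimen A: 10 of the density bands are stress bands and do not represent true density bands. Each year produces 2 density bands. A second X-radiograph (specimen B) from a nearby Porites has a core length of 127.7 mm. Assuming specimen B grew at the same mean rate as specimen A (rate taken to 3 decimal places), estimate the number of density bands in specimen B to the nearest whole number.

Specimen A: true density band count = 692 − 10 + 16 = 698.
Specimen A: dividing by 2 density bands per year: 698 / 2 = 349 years.
A: 448.2 mm over 349 years gives 448.2 / 349 ≈ 1.284 mm/yr.
B spans 127.7 / 1.284 = 99.45 years; at 2 density bands per year that is 99.45 × 2 ≈ 199 density bands.

199 density bands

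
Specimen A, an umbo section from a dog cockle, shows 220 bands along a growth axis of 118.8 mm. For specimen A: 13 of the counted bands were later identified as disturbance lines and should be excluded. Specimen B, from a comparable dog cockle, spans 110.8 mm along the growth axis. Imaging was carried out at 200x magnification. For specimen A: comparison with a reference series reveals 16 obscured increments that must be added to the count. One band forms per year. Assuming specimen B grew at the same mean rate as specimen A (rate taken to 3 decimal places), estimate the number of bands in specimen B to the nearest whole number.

Specimen A: after corrections the count is 220 − 13 + 16 = 223 bands.
A: Extension rate ≈ 118.8 / 223 = 0.533 mm per year.
Specimen B: 110.8 mm / 0.533 mm per year = 207.88 years ≈ 208 bands.

208 bands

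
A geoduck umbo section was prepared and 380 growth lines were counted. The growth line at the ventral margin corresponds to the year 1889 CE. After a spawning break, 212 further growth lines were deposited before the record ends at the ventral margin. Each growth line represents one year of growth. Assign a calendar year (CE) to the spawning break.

1677 CE

212 growth lines formed after the spawning break.
Counting back 212 years from 1889 CE places the spawning break in 1889 − 212 = 1677 CE.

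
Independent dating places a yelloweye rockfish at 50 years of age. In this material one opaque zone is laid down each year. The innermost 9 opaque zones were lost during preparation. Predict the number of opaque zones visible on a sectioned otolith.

41 opaque zones

At one opaque zone per year, 50 years correspond to 50 opaque zones.
Subtracting the 9 opaque zones not captured gives 50 − 9 = 41 opaque zones in the record.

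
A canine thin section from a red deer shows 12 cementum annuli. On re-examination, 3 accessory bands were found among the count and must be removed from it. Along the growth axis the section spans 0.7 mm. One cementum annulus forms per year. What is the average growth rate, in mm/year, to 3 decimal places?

True cementum annulus count = 12 − 3 = 9.
Extension rate ≈ 0.7 / 9 = 0.078 mm/year.

0.078 mm/year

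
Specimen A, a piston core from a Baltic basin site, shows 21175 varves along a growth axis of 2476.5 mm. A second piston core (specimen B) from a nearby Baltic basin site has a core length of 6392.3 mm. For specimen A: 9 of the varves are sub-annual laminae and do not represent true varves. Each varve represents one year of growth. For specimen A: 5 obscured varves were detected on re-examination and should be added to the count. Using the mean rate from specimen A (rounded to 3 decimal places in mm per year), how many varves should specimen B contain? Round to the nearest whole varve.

54635 varves

Specimen A: correcting the raw count gives 21175 − 9 + 5 = 21171 true varves.
A: Extension rate ≈ 2476.5 / 21171 = 0.117 mm per year.
For B, 6392.3 / 0.117 = 54635.04 years ≈ 54635 varves.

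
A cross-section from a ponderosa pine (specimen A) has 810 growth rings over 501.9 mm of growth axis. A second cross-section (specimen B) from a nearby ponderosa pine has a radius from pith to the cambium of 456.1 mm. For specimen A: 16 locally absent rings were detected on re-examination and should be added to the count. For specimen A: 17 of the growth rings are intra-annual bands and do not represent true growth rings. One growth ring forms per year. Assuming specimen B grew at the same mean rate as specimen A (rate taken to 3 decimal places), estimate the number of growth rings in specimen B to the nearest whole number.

Specimen A: adjusted count: 810 − 17 + 16 = 809 growth rings.
A: 501.9 mm over 809 years gives 501.9 / 809 ≈ 0.620 mm per year.
B spans 456.1 / 0.620 = 735.65 years ≈ 736 growth rings.

736 growth rings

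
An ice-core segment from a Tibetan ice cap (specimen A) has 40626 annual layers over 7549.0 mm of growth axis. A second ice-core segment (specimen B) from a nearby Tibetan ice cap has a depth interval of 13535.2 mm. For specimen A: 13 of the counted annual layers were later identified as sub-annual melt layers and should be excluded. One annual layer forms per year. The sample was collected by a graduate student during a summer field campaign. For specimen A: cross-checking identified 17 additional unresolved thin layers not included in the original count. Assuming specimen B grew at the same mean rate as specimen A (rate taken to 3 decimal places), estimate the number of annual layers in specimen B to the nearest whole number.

72770 annual layers

Specimen A: after corrections the count is 40626 − 13 + 17 = 40630 annual layers.
A: Extension rate ≈ 7549.0 / 40630 = 0.186 mm/yr.
B spans 13535.2 / 0.186 = 72769.89 years ≈ 72770 annual layers.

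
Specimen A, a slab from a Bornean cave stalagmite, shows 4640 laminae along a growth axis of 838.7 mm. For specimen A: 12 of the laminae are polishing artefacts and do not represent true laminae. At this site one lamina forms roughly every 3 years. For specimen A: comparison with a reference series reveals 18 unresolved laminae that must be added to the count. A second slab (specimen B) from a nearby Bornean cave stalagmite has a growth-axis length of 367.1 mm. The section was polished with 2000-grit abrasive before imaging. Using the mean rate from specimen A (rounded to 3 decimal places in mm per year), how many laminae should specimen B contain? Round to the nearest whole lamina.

2039 laminae

Specimen A: correcting the raw count gives 4640 − 12 + 18 = 4646 true laminae.
Specimen A: multiplying by 3 years per lamina: 4646 × 3 = 13938 years.
A: Extension rate ≈ 838.7 / 13938 = 0.060 mm per year.
B spans 367.1 / 0.060 = 6118.33 years; at 3 years per lamina that is 6118.33 / 3 ≈ 2039 laminae.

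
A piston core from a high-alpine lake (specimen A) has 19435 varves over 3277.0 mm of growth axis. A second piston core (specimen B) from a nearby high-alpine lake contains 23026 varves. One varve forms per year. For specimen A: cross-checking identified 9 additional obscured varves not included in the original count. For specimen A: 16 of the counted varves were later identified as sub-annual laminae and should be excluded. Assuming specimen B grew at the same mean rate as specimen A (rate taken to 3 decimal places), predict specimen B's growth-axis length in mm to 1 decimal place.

3891.4 mm

Specimen A: adjusted count: 19435 − 16 + 9 = 19428 varves.
A: Extension rate ≈ 3277.0 / 19428 = 0.169 mm per year.
For B, 0.169 mm/year × 23026 years = 3891.4 mm.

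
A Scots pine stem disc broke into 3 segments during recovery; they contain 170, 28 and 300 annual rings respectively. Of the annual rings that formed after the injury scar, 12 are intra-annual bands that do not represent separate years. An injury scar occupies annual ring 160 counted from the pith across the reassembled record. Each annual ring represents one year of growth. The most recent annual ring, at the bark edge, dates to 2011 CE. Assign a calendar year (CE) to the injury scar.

Total annual rings = 170 + 28 + 300 = 498.
Between annual ring 160 and the bark edge there are 498 − 160 = 338 annual rings.
Removing the 12 false annual rings leaves 338 − 12 = 326 true annual rings beyond the injury scar.
2011 − 326 = 1685 CE.

1685 CE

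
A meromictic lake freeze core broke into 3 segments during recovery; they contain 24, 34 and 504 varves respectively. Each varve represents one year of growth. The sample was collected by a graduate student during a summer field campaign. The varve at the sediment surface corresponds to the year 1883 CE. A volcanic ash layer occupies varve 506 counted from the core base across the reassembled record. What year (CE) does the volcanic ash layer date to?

Total varves = 24 + 34 + 504 = 562.
Between varve 506 and the sediment surface there are 562 − 506 = 56 varves.
The varve at the sediment surface is 1883 CE, so the volcanic ash layer dates to 1883 − 56 = 1827 CE.

1827 CE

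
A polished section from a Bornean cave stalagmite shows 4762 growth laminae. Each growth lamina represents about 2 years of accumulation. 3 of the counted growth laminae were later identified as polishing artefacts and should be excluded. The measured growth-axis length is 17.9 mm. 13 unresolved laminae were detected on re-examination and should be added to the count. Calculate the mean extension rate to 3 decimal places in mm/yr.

0.002 mm/yr

Adjusted count: 4762 − 3 + 13 = 4772 growth laminae.
4772 growth laminae at 2 years each span 4772 × 2 = 9544 years.
Extension rate ≈ 17.9 / 9544 = 0.002 mm/yr.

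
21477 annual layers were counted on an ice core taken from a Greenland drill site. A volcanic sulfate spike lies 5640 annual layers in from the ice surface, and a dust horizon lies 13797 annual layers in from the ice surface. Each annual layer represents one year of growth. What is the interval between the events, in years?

The two markers are separated by 13797 − 5640 = 8157 annual layers.
At one annual layer per year, 8157 years elapsed between them.

8157 years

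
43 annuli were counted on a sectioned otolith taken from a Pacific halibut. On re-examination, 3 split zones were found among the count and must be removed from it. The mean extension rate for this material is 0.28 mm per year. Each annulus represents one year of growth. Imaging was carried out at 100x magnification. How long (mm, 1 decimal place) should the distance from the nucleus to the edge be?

After corrections the count is 43 − 3 = 40 annuli.
Length ≈ 0.28 × 40 = 11.2 mm.

11.2 mm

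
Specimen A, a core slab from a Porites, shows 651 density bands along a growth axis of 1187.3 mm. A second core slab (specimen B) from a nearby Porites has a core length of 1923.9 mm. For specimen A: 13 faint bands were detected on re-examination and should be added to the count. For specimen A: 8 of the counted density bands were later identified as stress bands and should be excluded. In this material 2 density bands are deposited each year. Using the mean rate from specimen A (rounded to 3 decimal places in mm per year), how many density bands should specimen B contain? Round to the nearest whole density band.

Specimen A: true density band count = 651 − 8 + 13 = 656.
Specimen A: with 2 density bands per year, 656 / 2 = 328 years.
A: 1187.3 mm over 328 years gives 1187.3 / 328 ≈ 3.620 mm/yr.
B spans 1923.9 / 3.620 = 531.46 years; at 2 density bands per year that is 531.46 × 2 ≈ 1063 density bands.

1063 density bands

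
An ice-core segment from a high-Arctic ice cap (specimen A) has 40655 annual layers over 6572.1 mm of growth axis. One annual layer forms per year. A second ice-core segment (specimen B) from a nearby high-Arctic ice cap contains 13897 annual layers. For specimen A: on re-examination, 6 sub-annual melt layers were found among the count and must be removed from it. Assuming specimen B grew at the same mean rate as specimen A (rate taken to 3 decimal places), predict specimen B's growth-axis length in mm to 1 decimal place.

Specimen A: after corrections the count is 40655 − 6 = 40649 annual layers.
A: 6572.1 mm over 40649 years gives 6572.1 / 40649 ≈ 0.162 mm/year.
Length of B = 0.162 × 13897 = 2251.3 mm.

2251.3 mm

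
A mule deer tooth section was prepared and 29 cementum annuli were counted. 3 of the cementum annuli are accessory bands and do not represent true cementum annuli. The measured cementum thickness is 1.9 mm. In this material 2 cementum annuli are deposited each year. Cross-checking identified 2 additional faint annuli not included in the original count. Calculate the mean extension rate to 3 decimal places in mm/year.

0.136 mm/year

True cementum annulus count = 29 − 3 + 2 = 28.
28 cementum annuli at 2 per year is 28 / 2 = 14 years.
Mean rate = 1.9 mm / 14 years ≈ 0.136 mm/year.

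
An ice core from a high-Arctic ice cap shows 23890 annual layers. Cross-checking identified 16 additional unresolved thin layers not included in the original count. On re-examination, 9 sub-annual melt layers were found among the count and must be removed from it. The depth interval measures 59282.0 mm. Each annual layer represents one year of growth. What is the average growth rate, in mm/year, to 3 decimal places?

2.481 mm/year

True annual layer count = 23890 − 9 + 16 = 23897.
Extension rate ≈ 59282.0 / 23897 = 2.481 mm/year.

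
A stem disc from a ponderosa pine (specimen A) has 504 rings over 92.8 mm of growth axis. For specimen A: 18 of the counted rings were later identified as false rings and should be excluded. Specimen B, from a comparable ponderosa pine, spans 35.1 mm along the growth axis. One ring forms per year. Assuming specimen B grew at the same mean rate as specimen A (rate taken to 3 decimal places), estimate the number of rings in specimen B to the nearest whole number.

Specimen A: correcting the raw count gives 504 − 18 = 486 true rings.
A: 92.8 mm over 486 years gives 92.8 / 486 ≈ 0.191 mm per year.
Specimen B: 35.1 mm / 0.191 mm per year = 183.77 years ≈ 184 rings.

184 rings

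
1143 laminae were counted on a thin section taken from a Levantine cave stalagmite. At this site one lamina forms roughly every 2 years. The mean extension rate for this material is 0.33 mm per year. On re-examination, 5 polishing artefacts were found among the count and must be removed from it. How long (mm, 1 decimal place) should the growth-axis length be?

751.1 mm

Adjusted count: 1143 − 5 = 1138 laminae.
1138 laminae at 2 years each span 1138 × 2 = 2276 years.
Predicted length = 0.33 mm/year × 2276 years = 751.1 mm.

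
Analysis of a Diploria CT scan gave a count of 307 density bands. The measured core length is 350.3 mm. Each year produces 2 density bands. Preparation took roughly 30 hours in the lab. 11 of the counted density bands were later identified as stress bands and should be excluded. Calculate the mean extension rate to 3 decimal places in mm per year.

True density band count = 307 − 11 = 296.
Dividing by 2 density bands per year: 296 / 2 = 148 years.
Extension rate ≈ 350.3 / 148 = 2.367 mm per year.

2.367 mm per year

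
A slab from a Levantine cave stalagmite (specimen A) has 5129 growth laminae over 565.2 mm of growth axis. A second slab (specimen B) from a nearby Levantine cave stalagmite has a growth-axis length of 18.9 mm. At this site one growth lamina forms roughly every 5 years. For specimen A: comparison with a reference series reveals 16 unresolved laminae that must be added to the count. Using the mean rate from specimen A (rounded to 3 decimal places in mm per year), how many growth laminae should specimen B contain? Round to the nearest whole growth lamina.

Specimen A: adjusted count: 5129 + 16 = 5145 growth laminae.
Specimen A: at 5 years per growth lamina, 5145 × 5 = 25725 years.
A: 565.2 mm over 25725 years gives 565.2 / 25725 ≈ 0.022 mm/yr.
For B, 18.9 / 0.022 = 859.09 years; at 5 years per growth lamina that is 859.09 / 5 ≈ 172 growth laminae.

172 growth laminae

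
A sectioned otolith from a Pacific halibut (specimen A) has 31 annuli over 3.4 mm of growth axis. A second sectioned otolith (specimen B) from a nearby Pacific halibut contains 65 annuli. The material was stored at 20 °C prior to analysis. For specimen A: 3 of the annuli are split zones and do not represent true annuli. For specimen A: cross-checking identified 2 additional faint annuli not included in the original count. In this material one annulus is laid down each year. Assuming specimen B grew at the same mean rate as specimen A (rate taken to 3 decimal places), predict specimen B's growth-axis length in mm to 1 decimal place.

Specimen A: true annulus count = 31 − 3 + 2 = 30.
A: Extension rate ≈ 3.4 / 30 = 0.113 mm/year.
B's length ≈ 0.113 × 65 = 7.3 mm.

7.3 mm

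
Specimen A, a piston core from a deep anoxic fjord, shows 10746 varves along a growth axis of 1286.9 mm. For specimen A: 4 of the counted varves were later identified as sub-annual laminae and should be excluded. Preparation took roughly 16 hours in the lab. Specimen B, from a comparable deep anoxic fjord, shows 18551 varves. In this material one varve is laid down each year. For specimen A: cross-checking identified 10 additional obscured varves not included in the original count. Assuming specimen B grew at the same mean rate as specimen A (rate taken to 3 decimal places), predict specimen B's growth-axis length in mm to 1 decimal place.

2226.1 mm

Specimen A: true varve count = 10746 − 4 + 10 = 10752.
A: Mean rate = 1286.9 mm / 10752 years ≈ 0.120 mm/year.
For B, 0.120 mm/year × 18551 years = 2226.1 mm.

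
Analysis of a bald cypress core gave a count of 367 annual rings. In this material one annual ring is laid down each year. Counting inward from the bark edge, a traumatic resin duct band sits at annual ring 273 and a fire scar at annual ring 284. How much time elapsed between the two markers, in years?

11 yr

284 − 273 = 11 annual rings lie between the two events.
One annual ring per year makes the interval 11 years.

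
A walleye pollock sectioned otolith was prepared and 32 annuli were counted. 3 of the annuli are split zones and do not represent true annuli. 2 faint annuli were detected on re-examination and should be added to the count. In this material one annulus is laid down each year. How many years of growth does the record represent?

31 yr

After corrections the count is 32 − 3 + 2 = 31 annuli.
One annulus per year makes the duration 31 years.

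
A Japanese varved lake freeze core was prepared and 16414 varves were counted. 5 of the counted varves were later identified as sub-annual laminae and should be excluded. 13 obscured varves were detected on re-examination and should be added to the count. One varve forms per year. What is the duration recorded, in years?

True varve count = 16414 − 5 + 13 = 16422.
With a one-to-one varve periodicity this is 16422 years.

16422 yr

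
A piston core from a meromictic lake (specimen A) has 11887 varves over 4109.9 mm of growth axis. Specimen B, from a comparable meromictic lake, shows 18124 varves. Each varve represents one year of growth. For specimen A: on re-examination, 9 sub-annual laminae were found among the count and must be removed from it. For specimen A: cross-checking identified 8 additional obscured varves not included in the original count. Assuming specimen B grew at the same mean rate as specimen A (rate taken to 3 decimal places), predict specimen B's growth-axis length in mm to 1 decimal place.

Specimen A: adjusted count: 11887 − 9 + 8 = 11886 varves.
A: Mean rate = 4109.9 mm / 11886 years ≈ 0.346 mm per year.
Length of B = 0.346 × 18124 = 6270.9 mm.

6270.9 mm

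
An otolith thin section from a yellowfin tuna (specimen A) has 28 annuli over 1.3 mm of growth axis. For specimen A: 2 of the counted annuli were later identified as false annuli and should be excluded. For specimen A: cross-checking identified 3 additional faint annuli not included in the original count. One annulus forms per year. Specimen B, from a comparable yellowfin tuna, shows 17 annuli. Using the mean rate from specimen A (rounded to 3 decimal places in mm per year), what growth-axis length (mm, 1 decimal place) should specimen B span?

Specimen A: after corrections the count is 28 − 2 + 3 = 29 annuli.
A: 1.3 mm over 29 years gives 1.3 / 29 ≈ 0.045 mm/yr.
B's length ≈ 0.045 × 17 = 0.8 mm.

0.8 mm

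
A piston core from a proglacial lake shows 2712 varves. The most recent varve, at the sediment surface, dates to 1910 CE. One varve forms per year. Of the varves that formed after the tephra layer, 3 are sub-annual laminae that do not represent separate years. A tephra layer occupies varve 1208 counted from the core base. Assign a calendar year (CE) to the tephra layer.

409 CE

The tephra layer sits at varve 1208 from the core base, so 2712 − 1208 = 1504 varves formed after it.
Removing the 3 false varves leaves 1504 − 3 = 1501 true varves beyond the tephra layer.
Counting back 1501 years from 1910 CE places the tephra layer in 1910 − 1501 = 409 CE.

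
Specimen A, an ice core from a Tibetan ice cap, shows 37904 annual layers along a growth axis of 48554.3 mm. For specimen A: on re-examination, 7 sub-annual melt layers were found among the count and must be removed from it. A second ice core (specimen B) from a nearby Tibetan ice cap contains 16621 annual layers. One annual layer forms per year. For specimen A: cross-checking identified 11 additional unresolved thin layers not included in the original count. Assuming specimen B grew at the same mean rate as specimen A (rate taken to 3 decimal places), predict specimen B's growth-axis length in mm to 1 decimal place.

21291.5 mm

Specimen A: after corrections the count is 37904 − 7 + 11 = 37908 annual layers.
A: 48554.3 mm over 37908 years gives 48554.3 / 37908 ≈ 1.281 mm/year.
Length of B = 1.281 × 16621 = 21291.5 mm.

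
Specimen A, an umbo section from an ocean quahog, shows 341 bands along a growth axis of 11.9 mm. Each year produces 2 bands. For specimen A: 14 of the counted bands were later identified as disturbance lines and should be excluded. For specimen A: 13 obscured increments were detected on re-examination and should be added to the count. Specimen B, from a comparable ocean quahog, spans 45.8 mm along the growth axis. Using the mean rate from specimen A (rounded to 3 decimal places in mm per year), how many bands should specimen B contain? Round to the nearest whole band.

Specimen A: adjusted count: 341 − 14 + 13 = 340 bands.
Specimen A: 340 bands at 2 per year is 340 / 2 = 170 years.
A: Mean rate = 11.9 mm / 170 years ≈ 0.070 mm per year.
B spans 45.8 / 0.070 = 654.29 years; at 2 bands per year that is 654.29 × 2 ≈ 1309 bands.

1309 bands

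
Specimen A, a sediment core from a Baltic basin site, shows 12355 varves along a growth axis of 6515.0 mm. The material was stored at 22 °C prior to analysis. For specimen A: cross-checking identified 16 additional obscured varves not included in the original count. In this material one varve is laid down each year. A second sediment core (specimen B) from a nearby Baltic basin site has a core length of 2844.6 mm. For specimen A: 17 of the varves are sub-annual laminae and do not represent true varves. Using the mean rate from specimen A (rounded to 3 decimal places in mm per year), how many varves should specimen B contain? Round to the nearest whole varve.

Specimen A: after corrections the count is 12355 − 17 + 16 = 12354 varves.
A: Extension rate ≈ 6515.0 / 12354 = 0.527 mm/yr.
Specimen B: 2844.6 mm / 0.527 mm per year = 5397.72 years ≈ 5398 varves.

5398 varves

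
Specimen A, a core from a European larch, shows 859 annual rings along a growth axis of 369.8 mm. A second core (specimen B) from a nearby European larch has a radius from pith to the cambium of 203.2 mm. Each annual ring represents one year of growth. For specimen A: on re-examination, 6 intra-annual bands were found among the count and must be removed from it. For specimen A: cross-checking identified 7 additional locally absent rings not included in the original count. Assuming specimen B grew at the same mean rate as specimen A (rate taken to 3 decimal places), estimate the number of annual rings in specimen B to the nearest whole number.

473 annual rings

Specimen A: correcting the raw count gives 859 − 6 + 7 = 860 true annual rings.
A: Extension rate ≈ 369.8 / 860 = 0.430 mm per year.
For B, 203.2 / 0.430 = 472.56 years ≈ 473 annual rings.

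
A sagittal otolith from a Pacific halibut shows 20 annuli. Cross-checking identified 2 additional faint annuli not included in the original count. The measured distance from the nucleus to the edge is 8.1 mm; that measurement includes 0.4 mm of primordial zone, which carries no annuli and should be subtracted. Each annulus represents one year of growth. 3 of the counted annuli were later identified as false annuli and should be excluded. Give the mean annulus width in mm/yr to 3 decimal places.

Adjusted count: 20 − 3 + 2 = 19 annuli.
The growth record spans 8.1 − 0.4 = 7.7 mm.
Mean rate = 7.7 mm / 19 years ≈ 0.405 mm/yr.

0.405 mm/yr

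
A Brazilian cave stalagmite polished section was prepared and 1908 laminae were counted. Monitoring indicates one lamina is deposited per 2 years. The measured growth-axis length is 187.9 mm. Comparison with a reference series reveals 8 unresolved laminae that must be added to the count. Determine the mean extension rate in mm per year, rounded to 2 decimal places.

0.05 mm per year

Adjusted count: 1908 + 8 = 1916 laminae.
1916 laminae at 2 years each span 1916 × 2 = 3832 years.
Mean rate = 187.9 mm / 3832 years ≈ 0.05 mm per year.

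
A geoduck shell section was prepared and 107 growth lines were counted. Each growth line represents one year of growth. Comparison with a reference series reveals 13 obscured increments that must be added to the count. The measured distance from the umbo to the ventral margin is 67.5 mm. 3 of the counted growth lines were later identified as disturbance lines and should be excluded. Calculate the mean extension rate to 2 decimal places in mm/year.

0.58 mm/year

Correcting the raw count gives 107 − 3 + 13 = 117 true growth lines.
67.5 mm over 117 years gives 67.5 / 117 ≈ 0.58 mm/year.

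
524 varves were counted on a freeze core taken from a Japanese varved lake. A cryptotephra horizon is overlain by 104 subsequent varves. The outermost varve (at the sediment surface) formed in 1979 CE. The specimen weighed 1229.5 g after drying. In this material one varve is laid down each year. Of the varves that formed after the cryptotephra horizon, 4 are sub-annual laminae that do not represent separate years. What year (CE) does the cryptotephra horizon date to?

1879 CE

There are 104 varves younger than the cryptotephra horizon.
Excluding 4 false varves: 104 − 4 = 100.
1979 − 100 = 1879 CE.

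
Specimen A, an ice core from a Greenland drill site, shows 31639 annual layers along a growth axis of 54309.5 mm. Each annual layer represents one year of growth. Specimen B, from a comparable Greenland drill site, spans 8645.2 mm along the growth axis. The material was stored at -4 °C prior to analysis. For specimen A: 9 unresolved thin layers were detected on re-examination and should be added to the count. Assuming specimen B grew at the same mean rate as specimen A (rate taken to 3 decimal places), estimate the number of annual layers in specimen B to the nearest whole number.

5038 annual layers

Specimen A: adjusted count: 31639 + 9 = 31648 annual layers.
A: 54309.5 mm over 31648 years gives 54309.5 / 31648 ≈ 1.716 mm/yr.
B spans 8645.2 / 1.716 = 5038.00 years ≈ 5038 annual layers.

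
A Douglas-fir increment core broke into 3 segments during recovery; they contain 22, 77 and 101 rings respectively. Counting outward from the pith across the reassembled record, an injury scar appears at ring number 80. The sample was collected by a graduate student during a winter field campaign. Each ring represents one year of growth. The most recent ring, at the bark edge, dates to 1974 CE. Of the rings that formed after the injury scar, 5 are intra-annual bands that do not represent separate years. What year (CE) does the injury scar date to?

1859 CE

Total rings = 22 + 77 + 101 = 200.
Between ring 80 and the bark edge there are 200 − 80 = 120 rings.
120 − 5 false = 115 true rings after the injury scar.
Counting back 115 years from 1974 CE places the injury scar in 1974 − 115 = 1859 CE.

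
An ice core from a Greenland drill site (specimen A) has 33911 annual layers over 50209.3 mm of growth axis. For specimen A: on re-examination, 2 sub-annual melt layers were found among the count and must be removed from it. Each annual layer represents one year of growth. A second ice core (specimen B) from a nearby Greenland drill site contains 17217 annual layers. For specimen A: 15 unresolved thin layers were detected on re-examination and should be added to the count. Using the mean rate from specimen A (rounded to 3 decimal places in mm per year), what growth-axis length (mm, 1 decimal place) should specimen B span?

25481.2 mm

Specimen A: true annual layer count = 33911 − 2 + 15 = 33924.
A: Extension rate ≈ 50209.3 / 33924 = 1.480 mm/year.
For B, 1.480 mm/year × 17217 years = 25481.2 mm.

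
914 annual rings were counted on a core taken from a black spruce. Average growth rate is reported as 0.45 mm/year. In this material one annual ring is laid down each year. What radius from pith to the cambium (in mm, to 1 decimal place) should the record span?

411.3 mm

The record spans 914 years at 0.45 mm per year.
914 years at 0.45 mm/year gives 0.45 × 914 = 411.3 mm.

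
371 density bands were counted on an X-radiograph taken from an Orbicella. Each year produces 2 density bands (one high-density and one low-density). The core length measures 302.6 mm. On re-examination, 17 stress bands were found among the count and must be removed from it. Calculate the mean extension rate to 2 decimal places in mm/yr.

After corrections the count is 371 − 17 = 354 density bands.
Dividing by 2 density bands per year: 354 / 2 = 177 years.
302.6 mm over 177 years gives 302.6 / 177 ≈ 1.71 mm/yr.

1.71 mm/yr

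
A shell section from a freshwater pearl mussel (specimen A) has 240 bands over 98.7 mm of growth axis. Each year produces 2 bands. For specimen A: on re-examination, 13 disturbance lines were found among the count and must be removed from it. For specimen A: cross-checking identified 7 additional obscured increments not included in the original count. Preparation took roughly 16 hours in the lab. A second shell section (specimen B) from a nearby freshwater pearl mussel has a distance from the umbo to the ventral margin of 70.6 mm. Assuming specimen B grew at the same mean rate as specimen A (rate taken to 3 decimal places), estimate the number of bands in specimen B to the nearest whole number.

167 bands

Specimen A: after corrections the count is 240 − 13 + 7 = 234 bands.
Specimen A: 234 bands at 2 per year is 234 / 2 = 117 years.
A: Extension rate ≈ 98.7 / 117 = 0.844 mm/year.
For B, 70.6 / 0.844 = 83.65 years; at 2 bands per year that is 83.65 × 2 ≈ 167 bands.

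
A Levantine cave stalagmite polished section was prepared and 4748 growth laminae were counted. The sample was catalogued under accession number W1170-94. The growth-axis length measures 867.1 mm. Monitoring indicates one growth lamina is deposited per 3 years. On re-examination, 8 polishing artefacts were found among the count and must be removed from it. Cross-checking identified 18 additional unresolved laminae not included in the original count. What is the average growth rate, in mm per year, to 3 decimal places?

After corrections the count is 4748 − 8 + 18 = 4758 growth laminae.
4758 growth laminae at 3 years each span 4758 × 3 = 14274 years.
867.1 mm over 14274 years gives 867.1 / 14274 ≈ 0.061 mm per year.

0.061 mm per year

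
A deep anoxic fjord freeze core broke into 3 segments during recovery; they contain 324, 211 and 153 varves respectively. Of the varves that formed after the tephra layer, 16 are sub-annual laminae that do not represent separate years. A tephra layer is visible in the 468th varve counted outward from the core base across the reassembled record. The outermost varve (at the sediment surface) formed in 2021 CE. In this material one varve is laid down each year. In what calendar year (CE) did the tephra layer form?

Total varves = 324 + 211 + 153 = 688.
The tephra layer sits at varve 468 from the core base, so 688 − 468 = 220 varves formed after it.
Excluding 16 false varves: 220 − 16 = 204.
Counting back 204 years from 2021 CE places the tephra layer in 2021 − 204 = 1817 CE.

1817 CE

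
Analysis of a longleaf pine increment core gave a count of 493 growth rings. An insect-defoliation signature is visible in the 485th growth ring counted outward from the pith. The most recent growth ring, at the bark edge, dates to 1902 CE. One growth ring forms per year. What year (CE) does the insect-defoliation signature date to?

1894 CE

493 − 485 = 8 growth rings lie beyond the insect-defoliation signature toward the bark edge.
The growth ring at the bark edge is 1902 CE, so the insect-defoliation signature dates to 1902 − 8 = 1894 CE.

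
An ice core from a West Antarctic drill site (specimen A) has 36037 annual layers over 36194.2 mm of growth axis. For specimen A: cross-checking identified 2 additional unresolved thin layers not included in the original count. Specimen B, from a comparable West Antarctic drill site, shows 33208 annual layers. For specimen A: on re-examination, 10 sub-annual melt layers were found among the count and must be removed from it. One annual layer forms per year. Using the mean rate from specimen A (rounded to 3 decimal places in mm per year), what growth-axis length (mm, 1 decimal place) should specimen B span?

33374.0 mm

Specimen A: correcting the raw count gives 36037 − 10 + 2 = 36029 true annual layers.
A: Mean rate = 36194.2 mm / 36029 years ≈ 1.005 mm/year.
B's length ≈ 1.005 × 33208 = 33374.0 mm.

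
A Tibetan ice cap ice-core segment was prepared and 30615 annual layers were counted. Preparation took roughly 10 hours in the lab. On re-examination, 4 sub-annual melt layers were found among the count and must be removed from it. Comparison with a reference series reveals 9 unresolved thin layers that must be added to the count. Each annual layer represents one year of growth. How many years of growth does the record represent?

30620 yr

Correcting the raw count gives 30615 − 4 + 9 = 30620 true annual layers.
At one annual layer per year, that is 30620 years.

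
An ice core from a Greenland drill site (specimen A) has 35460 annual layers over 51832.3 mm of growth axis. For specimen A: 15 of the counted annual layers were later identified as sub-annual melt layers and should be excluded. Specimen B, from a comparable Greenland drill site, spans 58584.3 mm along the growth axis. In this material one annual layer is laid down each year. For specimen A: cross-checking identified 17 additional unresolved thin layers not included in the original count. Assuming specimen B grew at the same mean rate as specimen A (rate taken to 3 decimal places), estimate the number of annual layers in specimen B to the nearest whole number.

Specimen A: adjusted count: 35460 − 15 + 17 = 35462 annual layers.
A: Extension rate ≈ 51832.3 / 35462 = 1.462 mm/year.
B spans 58584.3 / 1.462 = 40071.34 years ≈ 40071 annual layers.

40071 annual layers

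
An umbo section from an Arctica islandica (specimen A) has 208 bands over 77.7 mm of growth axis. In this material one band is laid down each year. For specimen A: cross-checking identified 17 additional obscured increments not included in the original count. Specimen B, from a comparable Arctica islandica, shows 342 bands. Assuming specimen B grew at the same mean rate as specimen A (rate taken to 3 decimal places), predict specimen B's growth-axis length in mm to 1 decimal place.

Specimen A: true band count = 208 + 17 = 225.
A: Extension rate ≈ 77.7 / 225 = 0.345 mm per year.
For B, 0.345 mm/year × 342 years = 118.0 mm.

118.0 mm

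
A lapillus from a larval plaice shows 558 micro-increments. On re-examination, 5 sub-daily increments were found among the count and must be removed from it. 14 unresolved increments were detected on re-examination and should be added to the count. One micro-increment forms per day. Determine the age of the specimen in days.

Correcting the raw count gives 558 − 5 + 14 = 567 true micro-increments.
With a one-to-one micro-increment periodicity this is 567 days.

567 days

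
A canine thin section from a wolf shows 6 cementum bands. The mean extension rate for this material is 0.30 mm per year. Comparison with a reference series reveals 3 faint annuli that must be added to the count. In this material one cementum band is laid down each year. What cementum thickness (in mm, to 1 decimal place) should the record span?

2.7 mm

Adjusted count: 6 + 3 = 9 cementum bands.
Predicted length = 0.30 mm/year × 9 years = 2.7 mm.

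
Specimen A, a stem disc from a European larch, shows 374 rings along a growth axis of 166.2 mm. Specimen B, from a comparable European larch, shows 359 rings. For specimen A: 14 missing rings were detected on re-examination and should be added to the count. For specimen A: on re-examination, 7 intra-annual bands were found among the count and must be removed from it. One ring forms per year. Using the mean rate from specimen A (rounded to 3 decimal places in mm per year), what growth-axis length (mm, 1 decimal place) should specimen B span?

Specimen A: adjusted count: 374 − 7 + 14 = 381 rings.
A: Mean rate = 166.2 mm / 381 years ≈ 0.436 mm/yr.
For B, 0.436 mm/year × 359 years = 156.5 mm.

156.5 mm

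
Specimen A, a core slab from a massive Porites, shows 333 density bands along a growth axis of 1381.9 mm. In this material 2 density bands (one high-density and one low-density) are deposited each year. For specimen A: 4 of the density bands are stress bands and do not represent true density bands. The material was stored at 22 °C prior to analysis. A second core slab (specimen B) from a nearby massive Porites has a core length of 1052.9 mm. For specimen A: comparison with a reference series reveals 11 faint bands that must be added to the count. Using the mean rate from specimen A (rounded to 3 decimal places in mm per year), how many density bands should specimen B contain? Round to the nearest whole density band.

259 density bands

Specimen A: adjusted count: 333 − 4 + 11 = 340 density bands.
Specimen A: 340 density bands at 2 per year is 340 / 2 = 170 years.
A: Mean rate = 1381.9 mm / 170 years ≈ 8.129 mm per year.
For B, 1052.9 / 8.129 = 129.52 years; at 2 density bands per year that is 129.52 × 2 ≈ 259 density bands.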